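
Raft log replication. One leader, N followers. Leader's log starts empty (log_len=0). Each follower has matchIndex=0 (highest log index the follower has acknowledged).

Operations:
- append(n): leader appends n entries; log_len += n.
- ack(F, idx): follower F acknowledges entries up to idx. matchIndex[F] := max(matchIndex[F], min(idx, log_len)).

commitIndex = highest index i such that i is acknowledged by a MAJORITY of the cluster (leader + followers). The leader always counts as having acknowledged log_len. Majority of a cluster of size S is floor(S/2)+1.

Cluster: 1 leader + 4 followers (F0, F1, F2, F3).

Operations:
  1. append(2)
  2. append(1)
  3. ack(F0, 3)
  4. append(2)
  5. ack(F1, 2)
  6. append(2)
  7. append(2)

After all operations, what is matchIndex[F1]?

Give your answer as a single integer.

Op 1: append 2 -> log_len=2
Op 2: append 1 -> log_len=3
Op 3: F0 acks idx 3 -> match: F0=3 F1=0 F2=0 F3=0; commitIndex=0
Op 4: append 2 -> log_len=5
Op 5: F1 acks idx 2 -> match: F0=3 F1=2 F2=0 F3=0; commitIndex=2
Op 6: append 2 -> log_len=7
Op 7: append 2 -> log_len=9

Answer: 2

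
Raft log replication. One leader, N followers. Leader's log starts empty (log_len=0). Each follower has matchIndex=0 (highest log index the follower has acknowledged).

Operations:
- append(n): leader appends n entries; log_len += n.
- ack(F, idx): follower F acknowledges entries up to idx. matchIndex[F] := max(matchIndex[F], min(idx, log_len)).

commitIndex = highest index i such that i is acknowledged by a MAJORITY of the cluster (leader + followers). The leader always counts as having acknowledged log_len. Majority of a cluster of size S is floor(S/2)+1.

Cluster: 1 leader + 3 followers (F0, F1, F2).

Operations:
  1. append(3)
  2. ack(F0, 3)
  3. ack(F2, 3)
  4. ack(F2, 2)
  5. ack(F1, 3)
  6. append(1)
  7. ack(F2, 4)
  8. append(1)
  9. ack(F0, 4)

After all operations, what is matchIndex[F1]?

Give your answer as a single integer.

Op 1: append 3 -> log_len=3
Op 2: F0 acks idx 3 -> match: F0=3 F1=0 F2=0; commitIndex=0
Op 3: F2 acks idx 3 -> match: F0=3 F1=0 F2=3; commitIndex=3
Op 4: F2 acks idx 2 -> match: F0=3 F1=0 F2=3; commitIndex=3
Op 5: F1 acks idx 3 -> match: F0=3 F1=3 F2=3; commitIndex=3
Op 6: append 1 -> log_len=4
Op 7: F2 acks idx 4 -> match: F0=3 F1=3 F2=4; commitIndex=3
Op 8: append 1 -> log_len=5
Op 9: F0 acks idx 4 -> match: F0=4 F1=3 F2=4; commitIndex=4

Answer: 3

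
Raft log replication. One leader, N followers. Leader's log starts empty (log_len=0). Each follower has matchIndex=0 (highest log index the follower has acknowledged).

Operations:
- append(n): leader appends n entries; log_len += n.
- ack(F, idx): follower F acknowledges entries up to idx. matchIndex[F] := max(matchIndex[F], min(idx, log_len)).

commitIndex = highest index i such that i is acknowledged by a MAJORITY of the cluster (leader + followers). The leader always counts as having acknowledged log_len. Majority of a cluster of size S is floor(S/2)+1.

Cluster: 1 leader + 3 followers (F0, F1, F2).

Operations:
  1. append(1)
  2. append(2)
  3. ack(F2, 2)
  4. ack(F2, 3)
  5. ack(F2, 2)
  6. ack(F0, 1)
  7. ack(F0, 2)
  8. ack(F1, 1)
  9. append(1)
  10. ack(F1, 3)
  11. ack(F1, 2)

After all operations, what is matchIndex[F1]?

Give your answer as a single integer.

Op 1: append 1 -> log_len=1
Op 2: append 2 -> log_len=3
Op 3: F2 acks idx 2 -> match: F0=0 F1=0 F2=2; commitIndex=0
Op 4: F2 acks idx 3 -> match: F0=0 F1=0 F2=3; commitIndex=0
Op 5: F2 acks idx 2 -> match: F0=0 F1=0 F2=3; commitIndex=0
Op 6: F0 acks idx 1 -> match: F0=1 F1=0 F2=3; commitIndex=1
Op 7: F0 acks idx 2 -> match: F0=2 F1=0 F2=3; commitIndex=2
Op 8: F1 acks idx 1 -> match: F0=2 F1=1 F2=3; commitIndex=2
Op 9: append 1 -> log_len=4
Op 10: F1 acks idx 3 -> match: F0=2 F1=3 F2=3; commitIndex=3
Op 11: F1 acks idx 2 -> match: F0=2 F1=3 F2=3; commitIndex=3

Answer: 3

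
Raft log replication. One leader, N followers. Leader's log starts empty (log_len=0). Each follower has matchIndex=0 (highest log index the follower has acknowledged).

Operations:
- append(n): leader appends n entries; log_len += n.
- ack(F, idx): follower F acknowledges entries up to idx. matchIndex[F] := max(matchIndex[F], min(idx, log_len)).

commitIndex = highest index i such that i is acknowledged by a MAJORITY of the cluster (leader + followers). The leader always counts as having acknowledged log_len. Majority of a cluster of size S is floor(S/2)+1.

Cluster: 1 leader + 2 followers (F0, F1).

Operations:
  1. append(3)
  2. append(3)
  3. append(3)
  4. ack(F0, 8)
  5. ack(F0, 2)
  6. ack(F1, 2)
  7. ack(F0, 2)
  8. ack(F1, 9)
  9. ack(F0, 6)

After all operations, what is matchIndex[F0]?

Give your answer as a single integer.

Op 1: append 3 -> log_len=3
Op 2: append 3 -> log_len=6
Op 3: append 3 -> log_len=9
Op 4: F0 acks idx 8 -> match: F0=8 F1=0; commitIndex=8
Op 5: F0 acks idx 2 -> match: F0=8 F1=0; commitIndex=8
Op 6: F1 acks idx 2 -> match: F0=8 F1=2; commitIndex=8
Op 7: F0 acks idx 2 -> match: F0=8 F1=2; commitIndex=8
Op 8: F1 acks idx 9 -> match: F0=8 F1=9; commitIndex=9
Op 9: F0 acks idx 6 -> match: F0=8 F1=9; commitIndex=9

Answer: 8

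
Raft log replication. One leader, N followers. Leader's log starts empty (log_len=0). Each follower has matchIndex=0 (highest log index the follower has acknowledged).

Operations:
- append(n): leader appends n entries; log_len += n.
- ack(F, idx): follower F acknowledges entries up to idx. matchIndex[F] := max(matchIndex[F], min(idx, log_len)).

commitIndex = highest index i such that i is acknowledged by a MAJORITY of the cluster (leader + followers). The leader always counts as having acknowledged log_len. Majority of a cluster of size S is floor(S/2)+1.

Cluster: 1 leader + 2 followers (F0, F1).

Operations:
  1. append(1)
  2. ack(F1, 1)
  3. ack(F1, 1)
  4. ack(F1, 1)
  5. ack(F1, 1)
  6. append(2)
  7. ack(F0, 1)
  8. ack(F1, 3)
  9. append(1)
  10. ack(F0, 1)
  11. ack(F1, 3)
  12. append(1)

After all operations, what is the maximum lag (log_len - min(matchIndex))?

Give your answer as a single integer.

Op 1: append 1 -> log_len=1
Op 2: F1 acks idx 1 -> match: F0=0 F1=1; commitIndex=1
Op 3: F1 acks idx 1 -> match: F0=0 F1=1; commitIndex=1
Op 4: F1 acks idx 1 -> match: F0=0 F1=1; commitIndex=1
Op 5: F1 acks idx 1 -> match: F0=0 F1=1; commitIndex=1
Op 6: append 2 -> log_len=3
Op 7: F0 acks idx 1 -> match: F0=1 F1=1; commitIndex=1
Op 8: F1 acks idx 3 -> match: F0=1 F1=3; commitIndex=3
Op 9: append 1 -> log_len=4
Op 10: F0 acks idx 1 -> match: F0=1 F1=3; commitIndex=3
Op 11: F1 acks idx 3 -> match: F0=1 F1=3; commitIndex=3
Op 12: append 1 -> log_len=5

Answer: 4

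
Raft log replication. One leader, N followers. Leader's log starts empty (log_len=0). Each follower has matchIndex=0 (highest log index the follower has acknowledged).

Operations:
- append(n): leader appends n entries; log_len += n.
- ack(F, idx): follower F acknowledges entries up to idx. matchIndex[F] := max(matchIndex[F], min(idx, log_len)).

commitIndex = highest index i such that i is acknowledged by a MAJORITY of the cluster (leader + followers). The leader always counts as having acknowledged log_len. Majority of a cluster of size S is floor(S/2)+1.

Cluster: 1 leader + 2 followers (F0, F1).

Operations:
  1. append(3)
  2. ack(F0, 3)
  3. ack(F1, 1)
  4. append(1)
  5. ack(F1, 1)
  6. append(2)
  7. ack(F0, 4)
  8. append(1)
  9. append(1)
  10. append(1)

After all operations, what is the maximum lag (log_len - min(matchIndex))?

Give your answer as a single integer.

Op 1: append 3 -> log_len=3
Op 2: F0 acks idx 3 -> match: F0=3 F1=0; commitIndex=3
Op 3: F1 acks idx 1 -> match: F0=3 F1=1; commitIndex=3
Op 4: append 1 -> log_len=4
Op 5: F1 acks idx 1 -> match: F0=3 F1=1; commitIndex=3
Op 6: append 2 -> log_len=6
Op 7: F0 acks idx 4 -> match: F0=4 F1=1; commitIndex=4
Op 8: append 1 -> log_len=7
Op 9: append 1 -> log_len=8
Op 10: append 1 -> log_len=9

Answer: 8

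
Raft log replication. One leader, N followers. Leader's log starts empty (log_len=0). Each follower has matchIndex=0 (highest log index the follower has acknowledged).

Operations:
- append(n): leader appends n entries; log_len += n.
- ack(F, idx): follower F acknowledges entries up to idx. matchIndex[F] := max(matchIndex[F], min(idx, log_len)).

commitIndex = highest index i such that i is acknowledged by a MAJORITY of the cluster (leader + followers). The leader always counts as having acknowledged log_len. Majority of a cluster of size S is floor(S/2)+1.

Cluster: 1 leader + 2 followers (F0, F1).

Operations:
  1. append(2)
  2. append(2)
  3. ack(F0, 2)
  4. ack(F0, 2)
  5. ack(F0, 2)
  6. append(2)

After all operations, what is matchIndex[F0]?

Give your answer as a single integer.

Answer: 2

Derivation:
Op 1: append 2 -> log_len=2
Op 2: append 2 -> log_len=4
Op 3: F0 acks idx 2 -> match: F0=2 F1=0; commitIndex=2
Op 4: F0 acks idx 2 -> match: F0=2 F1=0; commitIndex=2
Op 5: F0 acks idx 2 -> match: F0=2 F1=0; commitIndex=2
Op 6: append 2 -> log_len=6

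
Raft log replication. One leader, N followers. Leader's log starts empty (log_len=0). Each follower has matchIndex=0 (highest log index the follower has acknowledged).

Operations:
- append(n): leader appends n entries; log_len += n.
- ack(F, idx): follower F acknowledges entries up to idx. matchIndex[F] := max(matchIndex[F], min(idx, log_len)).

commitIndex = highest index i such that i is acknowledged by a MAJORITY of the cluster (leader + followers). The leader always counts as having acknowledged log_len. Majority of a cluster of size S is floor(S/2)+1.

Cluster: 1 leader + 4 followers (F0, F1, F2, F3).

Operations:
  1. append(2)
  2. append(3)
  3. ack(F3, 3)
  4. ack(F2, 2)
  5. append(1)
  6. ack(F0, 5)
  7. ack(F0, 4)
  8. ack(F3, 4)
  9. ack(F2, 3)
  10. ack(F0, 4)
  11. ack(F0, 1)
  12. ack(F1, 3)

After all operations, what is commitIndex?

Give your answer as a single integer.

Answer: 4

Derivation:
Op 1: append 2 -> log_len=2
Op 2: append 3 -> log_len=5
Op 3: F3 acks idx 3 -> match: F0=0 F1=0 F2=0 F3=3; commitIndex=0
Op 4: F2 acks idx 2 -> match: F0=0 F1=0 F2=2 F3=3; commitIndex=2
Op 5: append 1 -> log_len=6
Op 6: F0 acks idx 5 -> match: F0=5 F1=0 F2=2 F3=3; commitIndex=3
Op 7: F0 acks idx 4 -> match: F0=5 F1=0 F2=2 F3=3; commitIndex=3
Op 8: F3 acks idx 4 -> match: F0=5 F1=0 F2=2 F3=4; commitIndex=4
Op 9: F2 acks idx 3 -> match: F0=5 F1=0 F2=3 F3=4; commitIndex=4
Op 10: F0 acks idx 4 -> match: F0=5 F1=0 F2=3 F3=4; commitIndex=4
Op 11: F0 acks idx 1 -> match: F0=5 F1=0 F2=3 F3=4; commitIndex=4
Op 12: F1 acks idx 3 -> match: F0=5 F1=3 F2=3 F3=4; commitIndex=4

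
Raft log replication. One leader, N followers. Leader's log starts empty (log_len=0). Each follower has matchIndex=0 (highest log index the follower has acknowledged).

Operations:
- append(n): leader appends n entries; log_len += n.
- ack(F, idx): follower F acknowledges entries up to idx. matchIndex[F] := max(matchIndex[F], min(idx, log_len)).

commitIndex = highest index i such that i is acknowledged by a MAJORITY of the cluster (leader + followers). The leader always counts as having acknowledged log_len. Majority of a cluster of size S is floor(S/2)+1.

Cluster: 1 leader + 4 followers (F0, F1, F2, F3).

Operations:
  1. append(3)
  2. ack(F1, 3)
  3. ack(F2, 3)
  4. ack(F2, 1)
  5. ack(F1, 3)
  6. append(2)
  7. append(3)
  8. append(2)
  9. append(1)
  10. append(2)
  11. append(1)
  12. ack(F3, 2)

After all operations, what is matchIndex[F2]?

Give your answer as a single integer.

Op 1: append 3 -> log_len=3
Op 2: F1 acks idx 3 -> match: F0=0 F1=3 F2=0 F3=0; commitIndex=0
Op 3: F2 acks idx 3 -> match: F0=0 F1=3 F2=3 F3=0; commitIndex=3
Op 4: F2 acks idx 1 -> match: F0=0 F1=3 F2=3 F3=0; commitIndex=3
Op 5: F1 acks idx 3 -> match: F0=0 F1=3 F2=3 F3=0; commitIndex=3
Op 6: append 2 -> log_len=5
Op 7: append 3 -> log_len=8
Op 8: append 2 -> log_len=10
Op 9: append 1 -> log_len=11
Op 10: append 2 -> log_len=13
Op 11: append 1 -> log_len=14
Op 12: F3 acks idx 2 -> match: F0=0 F1=3 F2=3 F3=2; commitIndex=3

Answer: 3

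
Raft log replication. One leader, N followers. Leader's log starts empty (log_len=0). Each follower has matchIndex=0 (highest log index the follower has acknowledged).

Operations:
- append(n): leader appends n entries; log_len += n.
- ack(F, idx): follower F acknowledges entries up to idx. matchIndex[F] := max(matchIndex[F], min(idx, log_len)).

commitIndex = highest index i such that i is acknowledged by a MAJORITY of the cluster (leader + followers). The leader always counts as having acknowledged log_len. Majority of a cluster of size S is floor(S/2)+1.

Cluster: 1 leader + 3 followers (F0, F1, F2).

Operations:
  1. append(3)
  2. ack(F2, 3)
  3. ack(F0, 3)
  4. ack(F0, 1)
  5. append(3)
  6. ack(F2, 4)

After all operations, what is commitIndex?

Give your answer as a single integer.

Op 1: append 3 -> log_len=3
Op 2: F2 acks idx 3 -> match: F0=0 F1=0 F2=3; commitIndex=0
Op 3: F0 acks idx 3 -> match: F0=3 F1=0 F2=3; commitIndex=3
Op 4: F0 acks idx 1 -> match: F0=3 F1=0 F2=3; commitIndex=3
Op 5: append 3 -> log_len=6
Op 6: F2 acks idx 4 -> match: F0=3 F1=0 F2=4; commitIndex=3

Answer: 3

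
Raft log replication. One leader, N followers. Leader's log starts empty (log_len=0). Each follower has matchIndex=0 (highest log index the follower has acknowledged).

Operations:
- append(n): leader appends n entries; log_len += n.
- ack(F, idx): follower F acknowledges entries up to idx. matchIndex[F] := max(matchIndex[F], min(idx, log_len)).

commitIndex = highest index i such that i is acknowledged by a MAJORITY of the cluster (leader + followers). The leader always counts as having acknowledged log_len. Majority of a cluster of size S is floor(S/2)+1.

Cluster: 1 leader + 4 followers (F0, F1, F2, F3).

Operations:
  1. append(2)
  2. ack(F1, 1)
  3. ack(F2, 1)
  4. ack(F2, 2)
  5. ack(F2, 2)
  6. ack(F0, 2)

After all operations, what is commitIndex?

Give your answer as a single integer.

Answer: 2

Derivation:
Op 1: append 2 -> log_len=2
Op 2: F1 acks idx 1 -> match: F0=0 F1=1 F2=0 F3=0; commitIndex=0
Op 3: F2 acks idx 1 -> match: F0=0 F1=1 F2=1 F3=0; commitIndex=1
Op 4: F2 acks idx 2 -> match: F0=0 F1=1 F2=2 F3=0; commitIndex=1
Op 5: F2 acks idx 2 -> match: F0=0 F1=1 F2=2 F3=0; commitIndex=1
Op 6: F0 acks idx 2 -> match: F0=2 F1=1 F2=2 F3=0; commitIndex=2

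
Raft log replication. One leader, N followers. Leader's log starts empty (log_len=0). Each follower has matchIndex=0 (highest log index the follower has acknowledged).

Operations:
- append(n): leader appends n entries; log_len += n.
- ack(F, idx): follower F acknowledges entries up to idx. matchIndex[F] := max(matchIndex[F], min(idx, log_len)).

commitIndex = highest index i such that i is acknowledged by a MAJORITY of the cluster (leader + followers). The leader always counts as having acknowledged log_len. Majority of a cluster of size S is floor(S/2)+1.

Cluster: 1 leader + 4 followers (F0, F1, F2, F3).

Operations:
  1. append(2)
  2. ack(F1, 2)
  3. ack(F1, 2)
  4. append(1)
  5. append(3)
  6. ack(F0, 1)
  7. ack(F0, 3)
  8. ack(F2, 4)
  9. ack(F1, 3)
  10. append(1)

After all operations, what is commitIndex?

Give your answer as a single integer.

Op 1: append 2 -> log_len=2
Op 2: F1 acks idx 2 -> match: F0=0 F1=2 F2=0 F3=0; commitIndex=0
Op 3: F1 acks idx 2 -> match: F0=0 F1=2 F2=0 F3=0; commitIndex=0
Op 4: append 1 -> log_len=3
Op 5: append 3 -> log_len=6
Op 6: F0 acks idx 1 -> match: F0=1 F1=2 F2=0 F3=0; commitIndex=1
Op 7: F0 acks idx 3 -> match: F0=3 F1=2 F2=0 F3=0; commitIndex=2
Op 8: F2 acks idx 4 -> match: F0=3 F1=2 F2=4 F3=0; commitIndex=3
Op 9: F1 acks idx 3 -> match: F0=3 F1=3 F2=4 F3=0; commitIndex=3
Op 10: append 1 -> log_len=7

Answer: 3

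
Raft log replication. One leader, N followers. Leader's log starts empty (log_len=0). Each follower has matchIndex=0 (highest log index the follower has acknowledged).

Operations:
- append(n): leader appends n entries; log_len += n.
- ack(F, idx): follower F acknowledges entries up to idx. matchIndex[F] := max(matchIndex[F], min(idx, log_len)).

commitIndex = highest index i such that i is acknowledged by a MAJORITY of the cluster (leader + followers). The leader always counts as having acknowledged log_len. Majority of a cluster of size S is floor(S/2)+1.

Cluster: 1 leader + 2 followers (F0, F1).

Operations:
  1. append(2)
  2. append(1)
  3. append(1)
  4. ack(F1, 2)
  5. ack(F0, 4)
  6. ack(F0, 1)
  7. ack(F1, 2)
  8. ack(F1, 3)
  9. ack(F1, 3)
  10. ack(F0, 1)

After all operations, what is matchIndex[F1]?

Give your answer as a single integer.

Answer: 3

Derivation:
Op 1: append 2 -> log_len=2
Op 2: append 1 -> log_len=3
Op 3: append 1 -> log_len=4
Op 4: F1 acks idx 2 -> match: F0=0 F1=2; commitIndex=2
Op 5: F0 acks idx 4 -> match: F0=4 F1=2; commitIndex=4
Op 6: F0 acks idx 1 -> match: F0=4 F1=2; commitIndex=4
Op 7: F1 acks idx 2 -> match: F0=4 F1=2; commitIndex=4
Op 8: F1 acks idx 3 -> match: F0=4 F1=3; commitIndex=4
Op 9: F1 acks idx 3 -> match: F0=4 F1=3; commitIndex=4
Op 10: F0 acks idx 1 -> match: F0=4 F1=3; commitIndex=4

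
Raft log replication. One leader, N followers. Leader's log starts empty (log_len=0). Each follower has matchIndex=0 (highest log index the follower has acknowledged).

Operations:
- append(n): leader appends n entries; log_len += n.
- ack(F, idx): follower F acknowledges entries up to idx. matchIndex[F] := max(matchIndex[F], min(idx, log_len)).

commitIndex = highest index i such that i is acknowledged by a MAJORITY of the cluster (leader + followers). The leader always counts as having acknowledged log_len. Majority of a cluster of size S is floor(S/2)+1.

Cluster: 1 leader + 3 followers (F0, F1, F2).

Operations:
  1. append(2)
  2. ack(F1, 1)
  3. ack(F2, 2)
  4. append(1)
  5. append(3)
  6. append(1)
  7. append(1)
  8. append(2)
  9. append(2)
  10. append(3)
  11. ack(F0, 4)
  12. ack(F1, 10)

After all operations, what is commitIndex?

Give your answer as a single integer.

Op 1: append 2 -> log_len=2
Op 2: F1 acks idx 1 -> match: F0=0 F1=1 F2=0; commitIndex=0
Op 3: F2 acks idx 2 -> match: F0=0 F1=1 F2=2; commitIndex=1
Op 4: append 1 -> log_len=3
Op 5: append 3 -> log_len=6
Op 6: append 1 -> log_len=7
Op 7: append 1 -> log_len=8
Op 8: append 2 -> log_len=10
Op 9: append 2 -> log_len=12
Op 10: append 3 -> log_len=15
Op 11: F0 acks idx 4 -> match: F0=4 F1=1 F2=2; commitIndex=2
Op 12: F1 acks idx 10 -> match: F0=4 F1=10 F2=2; commitIndex=4

Answer: 4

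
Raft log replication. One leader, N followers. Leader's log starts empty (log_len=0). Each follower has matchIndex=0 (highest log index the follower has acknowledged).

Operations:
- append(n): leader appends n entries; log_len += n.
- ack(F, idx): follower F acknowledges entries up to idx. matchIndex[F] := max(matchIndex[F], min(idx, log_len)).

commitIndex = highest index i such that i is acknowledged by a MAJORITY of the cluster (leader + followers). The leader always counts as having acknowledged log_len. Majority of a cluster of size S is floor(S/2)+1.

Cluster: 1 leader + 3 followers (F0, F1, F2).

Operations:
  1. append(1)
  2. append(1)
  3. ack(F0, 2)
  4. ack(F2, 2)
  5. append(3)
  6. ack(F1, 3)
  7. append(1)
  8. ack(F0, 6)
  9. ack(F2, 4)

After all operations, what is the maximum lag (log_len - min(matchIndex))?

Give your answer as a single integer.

Answer: 3

Derivation:
Op 1: append 1 -> log_len=1
Op 2: append 1 -> log_len=2
Op 3: F0 acks idx 2 -> match: F0=2 F1=0 F2=0; commitIndex=0
Op 4: F2 acks idx 2 -> match: F0=2 F1=0 F2=2; commitIndex=2
Op 5: append 3 -> log_len=5
Op 6: F1 acks idx 3 -> match: F0=2 F1=3 F2=2; commitIndex=2
Op 7: append 1 -> log_len=6
Op 8: F0 acks idx 6 -> match: F0=6 F1=3 F2=2; commitIndex=3
Op 9: F2 acks idx 4 -> match: F0=6 F1=3 F2=4; commitIndex=4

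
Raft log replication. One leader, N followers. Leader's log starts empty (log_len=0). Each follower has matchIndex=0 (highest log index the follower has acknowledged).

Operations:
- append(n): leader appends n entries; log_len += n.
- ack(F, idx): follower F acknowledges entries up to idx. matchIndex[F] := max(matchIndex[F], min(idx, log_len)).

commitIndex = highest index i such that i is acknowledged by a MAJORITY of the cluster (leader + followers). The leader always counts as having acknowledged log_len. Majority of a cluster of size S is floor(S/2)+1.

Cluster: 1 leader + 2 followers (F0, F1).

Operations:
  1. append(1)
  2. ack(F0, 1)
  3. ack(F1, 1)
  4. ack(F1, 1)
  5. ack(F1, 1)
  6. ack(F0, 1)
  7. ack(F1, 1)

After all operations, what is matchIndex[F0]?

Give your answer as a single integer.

Op 1: append 1 -> log_len=1
Op 2: F0 acks idx 1 -> match: F0=1 F1=0; commitIndex=1
Op 3: F1 acks idx 1 -> match: F0=1 F1=1; commitIndex=1
Op 4: F1 acks idx 1 -> match: F0=1 F1=1; commitIndex=1
Op 5: F1 acks idx 1 -> match: F0=1 F1=1; commitIndex=1
Op 6: F0 acks idx 1 -> match: F0=1 F1=1; commitIndex=1
Op 7: F1 acks idx 1 -> match: F0=1 F1=1; commitIndex=1

Answer: 1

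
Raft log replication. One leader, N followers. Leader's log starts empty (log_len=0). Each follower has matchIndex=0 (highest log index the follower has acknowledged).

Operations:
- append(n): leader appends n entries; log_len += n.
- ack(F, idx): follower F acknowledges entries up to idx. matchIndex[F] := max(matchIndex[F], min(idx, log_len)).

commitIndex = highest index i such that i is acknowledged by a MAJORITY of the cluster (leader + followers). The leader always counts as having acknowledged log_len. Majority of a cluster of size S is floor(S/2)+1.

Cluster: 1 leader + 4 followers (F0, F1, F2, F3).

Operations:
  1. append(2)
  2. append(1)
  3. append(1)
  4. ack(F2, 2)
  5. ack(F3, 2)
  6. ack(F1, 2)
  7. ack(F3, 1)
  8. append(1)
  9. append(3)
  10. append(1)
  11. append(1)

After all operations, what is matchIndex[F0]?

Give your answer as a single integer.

Answer: 0

Derivation:
Op 1: append 2 -> log_len=2
Op 2: append 1 -> log_len=3
Op 3: append 1 -> log_len=4
Op 4: F2 acks idx 2 -> match: F0=0 F1=0 F2=2 F3=0; commitIndex=0
Op 5: F3 acks idx 2 -> match: F0=0 F1=0 F2=2 F3=2; commitIndex=2
Op 6: F1 acks idx 2 -> match: F0=0 F1=2 F2=2 F3=2; commitIndex=2
Op 7: F3 acks idx 1 -> match: F0=0 F1=2 F2=2 F3=2; commitIndex=2
Op 8: append 1 -> log_len=5
Op 9: append 3 -> log_len=8
Op 10: append 1 -> log_len=9
Op 11: append 1 -> log_len=10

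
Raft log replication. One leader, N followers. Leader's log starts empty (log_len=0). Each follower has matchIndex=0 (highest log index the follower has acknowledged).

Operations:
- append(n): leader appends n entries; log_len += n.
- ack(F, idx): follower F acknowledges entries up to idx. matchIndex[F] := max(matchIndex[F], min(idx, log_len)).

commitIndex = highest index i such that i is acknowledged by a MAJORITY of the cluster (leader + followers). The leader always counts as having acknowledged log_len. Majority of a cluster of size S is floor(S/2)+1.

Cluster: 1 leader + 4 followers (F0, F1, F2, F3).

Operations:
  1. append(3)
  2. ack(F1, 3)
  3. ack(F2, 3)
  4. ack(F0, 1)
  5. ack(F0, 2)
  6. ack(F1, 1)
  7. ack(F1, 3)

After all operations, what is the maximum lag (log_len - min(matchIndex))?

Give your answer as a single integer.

Answer: 3

Derivation:
Op 1: append 3 -> log_len=3
Op 2: F1 acks idx 3 -> match: F0=0 F1=3 F2=0 F3=0; commitIndex=0
Op 3: F2 acks idx 3 -> match: F0=0 F1=3 F2=3 F3=0; commitIndex=3
Op 4: F0 acks idx 1 -> match: F0=1 F1=3 F2=3 F3=0; commitIndex=3
Op 5: F0 acks idx 2 -> match: F0=2 F1=3 F2=3 F3=0; commitIndex=3
Op 6: F1 acks idx 1 -> match: F0=2 F1=3 F2=3 F3=0; commitIndex=3
Op 7: F1 acks idx 3 -> match: F0=2 F1=3 F2=3 F3=0; commitIndex=3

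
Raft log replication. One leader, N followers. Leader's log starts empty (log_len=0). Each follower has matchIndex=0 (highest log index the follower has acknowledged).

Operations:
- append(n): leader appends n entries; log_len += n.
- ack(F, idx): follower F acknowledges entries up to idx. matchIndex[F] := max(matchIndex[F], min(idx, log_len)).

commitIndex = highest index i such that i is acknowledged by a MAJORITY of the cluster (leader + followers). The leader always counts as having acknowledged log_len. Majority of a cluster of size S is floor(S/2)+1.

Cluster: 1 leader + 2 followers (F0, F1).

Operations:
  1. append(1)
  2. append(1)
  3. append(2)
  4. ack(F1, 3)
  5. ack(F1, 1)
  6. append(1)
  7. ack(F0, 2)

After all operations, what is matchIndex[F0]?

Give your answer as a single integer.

Op 1: append 1 -> log_len=1
Op 2: append 1 -> log_len=2
Op 3: append 2 -> log_len=4
Op 4: F1 acks idx 3 -> match: F0=0 F1=3; commitIndex=3
Op 5: F1 acks idx 1 -> match: F0=0 F1=3; commitIndex=3
Op 6: append 1 -> log_len=5
Op 7: F0 acks idx 2 -> match: F0=2 F1=3; commitIndex=3

Answer: 2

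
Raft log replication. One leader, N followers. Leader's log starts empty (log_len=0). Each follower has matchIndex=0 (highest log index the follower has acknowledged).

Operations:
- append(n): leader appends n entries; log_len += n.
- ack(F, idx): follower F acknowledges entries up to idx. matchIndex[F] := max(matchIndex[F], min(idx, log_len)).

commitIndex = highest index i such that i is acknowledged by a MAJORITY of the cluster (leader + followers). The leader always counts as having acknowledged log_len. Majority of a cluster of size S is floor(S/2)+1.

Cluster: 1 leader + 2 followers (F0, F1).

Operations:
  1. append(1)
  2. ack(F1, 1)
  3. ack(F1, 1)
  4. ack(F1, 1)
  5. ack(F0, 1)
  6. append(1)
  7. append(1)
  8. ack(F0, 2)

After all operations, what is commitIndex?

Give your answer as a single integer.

Answer: 2

Derivation:
Op 1: append 1 -> log_len=1
Op 2: F1 acks idx 1 -> match: F0=0 F1=1; commitIndex=1
Op 3: F1 acks idx 1 -> match: F0=0 F1=1; commitIndex=1
Op 4: F1 acks idx 1 -> match: F0=0 F1=1; commitIndex=1
Op 5: F0 acks idx 1 -> match: F0=1 F1=1; commitIndex=1
Op 6: append 1 -> log_len=2
Op 7: append 1 -> log_len=3
Op 8: F0 acks idx 2 -> match: F0=2 F1=1; commitIndex=2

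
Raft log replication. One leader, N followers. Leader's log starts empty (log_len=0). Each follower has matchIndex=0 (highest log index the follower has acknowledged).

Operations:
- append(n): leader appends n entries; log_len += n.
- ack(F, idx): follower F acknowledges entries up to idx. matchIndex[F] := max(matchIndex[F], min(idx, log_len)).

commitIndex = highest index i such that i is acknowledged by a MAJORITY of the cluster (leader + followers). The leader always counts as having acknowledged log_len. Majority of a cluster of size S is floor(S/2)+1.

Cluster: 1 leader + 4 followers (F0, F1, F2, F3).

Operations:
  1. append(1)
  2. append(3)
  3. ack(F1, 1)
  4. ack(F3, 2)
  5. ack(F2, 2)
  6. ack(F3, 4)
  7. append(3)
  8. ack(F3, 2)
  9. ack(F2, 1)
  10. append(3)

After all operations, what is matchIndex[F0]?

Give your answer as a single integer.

Op 1: append 1 -> log_len=1
Op 2: append 3 -> log_len=4
Op 3: F1 acks idx 1 -> match: F0=0 F1=1 F2=0 F3=0; commitIndex=0
Op 4: F3 acks idx 2 -> match: F0=0 F1=1 F2=0 F3=2; commitIndex=1
Op 5: F2 acks idx 2 -> match: F0=0 F1=1 F2=2 F3=2; commitIndex=2
Op 6: F3 acks idx 4 -> match: F0=0 F1=1 F2=2 F3=4; commitIndex=2
Op 7: append 3 -> log_len=7
Op 8: F3 acks idx 2 -> match: F0=0 F1=1 F2=2 F3=4; commitIndex=2
Op 9: F2 acks idx 1 -> match: F0=0 F1=1 F2=2 F3=4; commitIndex=2
Op 10: append 3 -> log_len=10

Answer: 0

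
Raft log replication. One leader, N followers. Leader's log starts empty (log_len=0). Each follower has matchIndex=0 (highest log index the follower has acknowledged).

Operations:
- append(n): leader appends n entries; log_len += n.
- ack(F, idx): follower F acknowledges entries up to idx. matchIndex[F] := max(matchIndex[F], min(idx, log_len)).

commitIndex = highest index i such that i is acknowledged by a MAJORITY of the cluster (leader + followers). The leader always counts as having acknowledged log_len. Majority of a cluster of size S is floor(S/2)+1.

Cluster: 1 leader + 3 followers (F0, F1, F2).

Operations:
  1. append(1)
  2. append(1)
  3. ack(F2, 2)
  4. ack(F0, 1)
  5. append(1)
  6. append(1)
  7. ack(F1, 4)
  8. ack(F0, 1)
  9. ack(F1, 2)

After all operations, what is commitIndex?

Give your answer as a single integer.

Answer: 2

Derivation:
Op 1: append 1 -> log_len=1
Op 2: append 1 -> log_len=2
Op 3: F2 acks idx 2 -> match: F0=0 F1=0 F2=2; commitIndex=0
Op 4: F0 acks idx 1 -> match: F0=1 F1=0 F2=2; commitIndex=1
Op 5: append 1 -> log_len=3
Op 6: append 1 -> log_len=4
Op 7: F1 acks idx 4 -> match: F0=1 F1=4 F2=2; commitIndex=2
Op 8: F0 acks idx 1 -> match: F0=1 F1=4 F2=2; commitIndex=2
Op 9: F1 acks idx 2 -> match: F0=1 F1=4 F2=2; commitIndex=2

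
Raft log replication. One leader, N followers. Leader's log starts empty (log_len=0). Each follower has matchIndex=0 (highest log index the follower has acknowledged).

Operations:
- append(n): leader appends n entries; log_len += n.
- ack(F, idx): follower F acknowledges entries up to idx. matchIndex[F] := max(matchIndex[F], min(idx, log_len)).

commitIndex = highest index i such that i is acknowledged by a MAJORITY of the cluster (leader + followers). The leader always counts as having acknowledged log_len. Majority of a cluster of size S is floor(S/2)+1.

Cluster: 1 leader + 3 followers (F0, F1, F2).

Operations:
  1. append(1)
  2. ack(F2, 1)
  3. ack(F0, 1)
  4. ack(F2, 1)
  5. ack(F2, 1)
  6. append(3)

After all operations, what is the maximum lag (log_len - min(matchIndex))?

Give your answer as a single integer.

Op 1: append 1 -> log_len=1
Op 2: F2 acks idx 1 -> match: F0=0 F1=0 F2=1; commitIndex=0
Op 3: F0 acks idx 1 -> match: F0=1 F1=0 F2=1; commitIndex=1
Op 4: F2 acks idx 1 -> match: F0=1 F1=0 F2=1; commitIndex=1
Op 5: F2 acks idx 1 -> match: F0=1 F1=0 F2=1; commitIndex=1
Op 6: append 3 -> log_len=4

Answer: 4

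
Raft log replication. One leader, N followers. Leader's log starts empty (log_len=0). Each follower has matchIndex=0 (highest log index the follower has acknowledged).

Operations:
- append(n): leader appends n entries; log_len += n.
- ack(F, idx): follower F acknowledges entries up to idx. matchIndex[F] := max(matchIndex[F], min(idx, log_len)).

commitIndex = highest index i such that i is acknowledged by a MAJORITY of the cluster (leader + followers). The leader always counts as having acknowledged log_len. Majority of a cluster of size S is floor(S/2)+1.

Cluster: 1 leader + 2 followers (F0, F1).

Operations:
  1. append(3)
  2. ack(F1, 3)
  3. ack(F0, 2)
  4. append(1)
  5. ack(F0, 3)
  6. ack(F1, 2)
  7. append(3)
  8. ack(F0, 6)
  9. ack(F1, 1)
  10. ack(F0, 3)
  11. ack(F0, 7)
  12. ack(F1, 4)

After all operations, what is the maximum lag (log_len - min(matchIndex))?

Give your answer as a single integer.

Answer: 3

Derivation:
Op 1: append 3 -> log_len=3
Op 2: F1 acks idx 3 -> match: F0=0 F1=3; commitIndex=3
Op 3: F0 acks idx 2 -> match: F0=2 F1=3; commitIndex=3
Op 4: append 1 -> log_len=4
Op 5: F0 acks idx 3 -> match: F0=3 F1=3; commitIndex=3
Op 6: F1 acks idx 2 -> match: F0=3 F1=3; commitIndex=3
Op 7: append 3 -> log_len=7
Op 8: F0 acks idx 6 -> match: F0=6 F1=3; commitIndex=6
Op 9: F1 acks idx 1 -> match: F0=6 F1=3; commitIndex=6
Op 10: F0 acks idx 3 -> match: F0=6 F1=3; commitIndex=6
Op 11: F0 acks idx 7 -> match: F0=7 F1=3; commitIndex=7
Op 12: F1 acks idx 4 -> match: F0=7 F1=4; commitIndex=7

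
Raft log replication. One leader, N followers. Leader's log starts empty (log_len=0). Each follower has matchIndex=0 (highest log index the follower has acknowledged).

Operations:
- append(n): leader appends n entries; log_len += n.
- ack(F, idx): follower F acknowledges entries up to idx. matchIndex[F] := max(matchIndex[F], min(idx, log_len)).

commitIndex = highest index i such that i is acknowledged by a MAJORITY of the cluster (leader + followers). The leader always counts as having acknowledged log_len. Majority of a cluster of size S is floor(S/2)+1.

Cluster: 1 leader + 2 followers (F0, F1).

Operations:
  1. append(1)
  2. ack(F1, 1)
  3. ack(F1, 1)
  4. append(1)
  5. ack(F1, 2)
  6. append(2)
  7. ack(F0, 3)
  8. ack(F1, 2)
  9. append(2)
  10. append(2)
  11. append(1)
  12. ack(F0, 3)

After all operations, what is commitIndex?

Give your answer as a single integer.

Op 1: append 1 -> log_len=1
Op 2: F1 acks idx 1 -> match: F0=0 F1=1; commitIndex=1
Op 3: F1 acks idx 1 -> match: F0=0 F1=1; commitIndex=1
Op 4: append 1 -> log_len=2
Op 5: F1 acks idx 2 -> match: F0=0 F1=2; commitIndex=2
Op 6: append 2 -> log_len=4
Op 7: F0 acks idx 3 -> match: F0=3 F1=2; commitIndex=3
Op 8: F1 acks idx 2 -> match: F0=3 F1=2; commitIndex=3
Op 9: append 2 -> log_len=6
Op 10: append 2 -> log_len=8
Op 11: append 1 -> log_len=9
Op 12: F0 acks idx 3 -> match: F0=3 F1=2; commitIndex=3

Answer: 3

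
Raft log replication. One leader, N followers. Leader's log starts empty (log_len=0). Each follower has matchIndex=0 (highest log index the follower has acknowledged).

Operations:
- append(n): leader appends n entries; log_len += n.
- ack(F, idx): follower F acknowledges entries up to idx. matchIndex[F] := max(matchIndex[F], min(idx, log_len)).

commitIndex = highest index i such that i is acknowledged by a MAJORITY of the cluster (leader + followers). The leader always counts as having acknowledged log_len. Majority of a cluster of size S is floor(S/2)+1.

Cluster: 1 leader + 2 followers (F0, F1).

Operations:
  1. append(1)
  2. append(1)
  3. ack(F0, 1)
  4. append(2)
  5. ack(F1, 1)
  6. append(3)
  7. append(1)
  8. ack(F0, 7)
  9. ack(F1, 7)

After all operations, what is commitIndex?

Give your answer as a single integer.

Op 1: append 1 -> log_len=1
Op 2: append 1 -> log_len=2
Op 3: F0 acks idx 1 -> match: F0=1 F1=0; commitIndex=1
Op 4: append 2 -> log_len=4
Op 5: F1 acks idx 1 -> match: F0=1 F1=1; commitIndex=1
Op 6: append 3 -> log_len=7
Op 7: append 1 -> log_len=8
Op 8: F0 acks idx 7 -> match: F0=7 F1=1; commitIndex=7
Op 9: F1 acks idx 7 -> match: F0=7 F1=7; commitIndex=7

Answer: 7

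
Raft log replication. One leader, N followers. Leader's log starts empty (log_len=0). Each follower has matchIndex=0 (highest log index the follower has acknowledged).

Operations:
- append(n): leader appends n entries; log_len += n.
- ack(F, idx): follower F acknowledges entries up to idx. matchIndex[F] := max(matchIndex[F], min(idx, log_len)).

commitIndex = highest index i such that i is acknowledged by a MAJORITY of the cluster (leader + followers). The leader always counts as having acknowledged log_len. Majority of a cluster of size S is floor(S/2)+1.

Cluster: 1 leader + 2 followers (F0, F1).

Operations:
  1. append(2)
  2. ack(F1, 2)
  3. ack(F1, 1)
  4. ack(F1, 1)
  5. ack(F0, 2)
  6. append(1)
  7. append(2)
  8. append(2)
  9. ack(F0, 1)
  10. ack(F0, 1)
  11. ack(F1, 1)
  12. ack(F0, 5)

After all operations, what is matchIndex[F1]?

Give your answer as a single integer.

Op 1: append 2 -> log_len=2
Op 2: F1 acks idx 2 -> match: F0=0 F1=2; commitIndex=2
Op 3: F1 acks idx 1 -> match: F0=0 F1=2; commitIndex=2
Op 4: F1 acks idx 1 -> match: F0=0 F1=2; commitIndex=2
Op 5: F0 acks idx 2 -> match: F0=2 F1=2; commitIndex=2
Op 6: append 1 -> log_len=3
Op 7: append 2 -> log_len=5
Op 8: append 2 -> log_len=7
Op 9: F0 acks idx 1 -> match: F0=2 F1=2; commitIndex=2
Op 10: F0 acks idx 1 -> match: F0=2 F1=2; commitIndex=2
Op 11: F1 acks idx 1 -> match: F0=2 F1=2; commitIndex=2
Op 12: F0 acks idx 5 -> match: F0=5 F1=2; commitIndex=5

Answer: 2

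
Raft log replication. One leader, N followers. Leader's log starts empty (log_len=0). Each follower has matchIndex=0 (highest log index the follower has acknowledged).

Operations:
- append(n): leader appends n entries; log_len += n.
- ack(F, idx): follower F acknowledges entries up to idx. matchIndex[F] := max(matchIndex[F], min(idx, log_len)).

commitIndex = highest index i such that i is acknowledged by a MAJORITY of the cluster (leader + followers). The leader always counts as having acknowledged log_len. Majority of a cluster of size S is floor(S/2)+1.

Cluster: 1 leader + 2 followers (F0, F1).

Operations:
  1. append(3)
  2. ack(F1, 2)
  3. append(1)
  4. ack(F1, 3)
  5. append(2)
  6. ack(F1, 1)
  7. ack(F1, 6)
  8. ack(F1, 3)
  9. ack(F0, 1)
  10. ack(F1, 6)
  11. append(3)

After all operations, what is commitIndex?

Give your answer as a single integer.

Op 1: append 3 -> log_len=3
Op 2: F1 acks idx 2 -> match: F0=0 F1=2; commitIndex=2
Op 3: append 1 -> log_len=4
Op 4: F1 acks idx 3 -> match: F0=0 F1=3; commitIndex=3
Op 5: append 2 -> log_len=6
Op 6: F1 acks idx 1 -> match: F0=0 F1=3; commitIndex=3
Op 7: F1 acks idx 6 -> match: F0=0 F1=6; commitIndex=6
Op 8: F1 acks idx 3 -> match: F0=0 F1=6; commitIndex=6
Op 9: F0 acks idx 1 -> match: F0=1 F1=6; commitIndex=6
Op 10: F1 acks idx 6 -> match: F0=1 F1=6; commitIndex=6
Op 11: append 3 -> log_len=9

Answer: 6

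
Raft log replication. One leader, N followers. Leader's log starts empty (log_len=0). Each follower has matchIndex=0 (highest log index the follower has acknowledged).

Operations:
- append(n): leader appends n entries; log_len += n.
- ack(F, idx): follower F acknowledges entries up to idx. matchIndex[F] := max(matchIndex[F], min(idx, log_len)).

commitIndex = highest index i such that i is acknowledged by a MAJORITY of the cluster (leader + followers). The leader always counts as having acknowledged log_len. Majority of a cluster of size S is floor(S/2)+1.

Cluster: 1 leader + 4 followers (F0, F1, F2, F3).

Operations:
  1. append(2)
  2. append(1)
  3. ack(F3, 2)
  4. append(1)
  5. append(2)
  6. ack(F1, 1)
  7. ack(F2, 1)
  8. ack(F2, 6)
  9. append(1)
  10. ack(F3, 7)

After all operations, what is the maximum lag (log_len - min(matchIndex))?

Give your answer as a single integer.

Op 1: append 2 -> log_len=2
Op 2: append 1 -> log_len=3
Op 3: F3 acks idx 2 -> match: F0=0 F1=0 F2=0 F3=2; commitIndex=0
Op 4: append 1 -> log_len=4
Op 5: append 2 -> log_len=6
Op 6: F1 acks idx 1 -> match: F0=0 F1=1 F2=0 F3=2; commitIndex=1
Op 7: F2 acks idx 1 -> match: F0=0 F1=1 F2=1 F3=2; commitIndex=1
Op 8: F2 acks idx 6 -> match: F0=0 F1=1 F2=6 F3=2; commitIndex=2
Op 9: append 1 -> log_len=7
Op 10: F3 acks idx 7 -> match: F0=0 F1=1 F2=6 F3=7; commitIndex=6

Answer: 7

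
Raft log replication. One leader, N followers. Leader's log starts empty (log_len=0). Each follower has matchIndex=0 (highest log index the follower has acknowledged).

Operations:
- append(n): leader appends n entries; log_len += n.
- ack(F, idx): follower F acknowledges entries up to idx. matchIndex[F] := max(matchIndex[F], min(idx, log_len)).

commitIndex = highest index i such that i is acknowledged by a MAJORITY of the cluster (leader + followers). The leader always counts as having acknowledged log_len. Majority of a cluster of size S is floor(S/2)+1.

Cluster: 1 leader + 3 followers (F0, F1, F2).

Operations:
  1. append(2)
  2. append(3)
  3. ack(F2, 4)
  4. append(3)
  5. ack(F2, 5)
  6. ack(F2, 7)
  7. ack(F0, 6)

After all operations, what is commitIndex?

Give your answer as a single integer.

Answer: 6

Derivation:
Op 1: append 2 -> log_len=2
Op 2: append 3 -> log_len=5
Op 3: F2 acks idx 4 -> match: F0=0 F1=0 F2=4; commitIndex=0
Op 4: append 3 -> log_len=8
Op 5: F2 acks idx 5 -> match: F0=0 F1=0 F2=5; commitIndex=0
Op 6: F2 acks idx 7 -> match: F0=0 F1=0 F2=7; commitIndex=0
Op 7: F0 acks idx 6 -> match: F0=6 F1=0 F2=7; commitIndex=6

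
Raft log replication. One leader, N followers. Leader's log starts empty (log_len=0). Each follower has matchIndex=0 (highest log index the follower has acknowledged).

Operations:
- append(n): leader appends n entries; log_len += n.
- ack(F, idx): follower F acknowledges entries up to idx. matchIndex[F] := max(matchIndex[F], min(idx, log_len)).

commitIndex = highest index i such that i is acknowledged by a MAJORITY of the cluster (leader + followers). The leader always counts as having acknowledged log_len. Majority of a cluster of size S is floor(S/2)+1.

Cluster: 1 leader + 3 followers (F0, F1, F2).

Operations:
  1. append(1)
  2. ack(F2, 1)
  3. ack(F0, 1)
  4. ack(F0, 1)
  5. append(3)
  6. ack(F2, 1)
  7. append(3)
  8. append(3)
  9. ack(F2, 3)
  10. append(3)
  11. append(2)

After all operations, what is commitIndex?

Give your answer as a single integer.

Op 1: append 1 -> log_len=1
Op 2: F2 acks idx 1 -> match: F0=0 F1=0 F2=1; commitIndex=0
Op 3: F0 acks idx 1 -> match: F0=1 F1=0 F2=1; commitIndex=1
Op 4: F0 acks idx 1 -> match: F0=1 F1=0 F2=1; commitIndex=1
Op 5: append 3 -> log_len=4
Op 6: F2 acks idx 1 -> match: F0=1 F1=0 F2=1; commitIndex=1
Op 7: append 3 -> log_len=7
Op 8: append 3 -> log_len=10
Op 9: F2 acks idx 3 -> match: F0=1 F1=0 F2=3; commitIndex=1
Op 10: append 3 -> log_len=13
Op 11: append 2 -> log_len=15

Answer: 1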